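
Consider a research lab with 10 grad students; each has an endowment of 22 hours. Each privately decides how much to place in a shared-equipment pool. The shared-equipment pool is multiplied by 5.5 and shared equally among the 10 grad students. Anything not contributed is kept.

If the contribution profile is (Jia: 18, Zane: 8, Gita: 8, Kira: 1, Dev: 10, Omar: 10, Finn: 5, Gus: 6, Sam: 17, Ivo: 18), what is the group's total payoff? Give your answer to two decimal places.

674.50 hours

Total contributed: 18 + 8 + 8 + 1 + 10 + 10 + 5 + 6 + 17 + 18 = 101; total kept: 10 × 22 − 101 = 119.
The shared-equipment pool pays out 5.5 × 101 = 555.50 in aggregate.
Group total = 119 + 555.50 = 674.50.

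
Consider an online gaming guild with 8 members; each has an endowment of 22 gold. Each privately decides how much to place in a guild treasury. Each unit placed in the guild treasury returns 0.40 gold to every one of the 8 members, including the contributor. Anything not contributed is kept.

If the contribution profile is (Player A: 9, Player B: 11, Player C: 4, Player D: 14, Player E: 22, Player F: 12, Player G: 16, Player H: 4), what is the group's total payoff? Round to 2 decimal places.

378.40 gold

Total contributed: 9 + 11 + 4 + 14 + 22 + 12 + 16 + 4 = 92; total kept: 8 × 22 − 92 = 84.
The guild treasury pays out 0.40 × 8 × 92 = 294.40 in aggregate.
Group total = 84 + 294.40 = 378.40.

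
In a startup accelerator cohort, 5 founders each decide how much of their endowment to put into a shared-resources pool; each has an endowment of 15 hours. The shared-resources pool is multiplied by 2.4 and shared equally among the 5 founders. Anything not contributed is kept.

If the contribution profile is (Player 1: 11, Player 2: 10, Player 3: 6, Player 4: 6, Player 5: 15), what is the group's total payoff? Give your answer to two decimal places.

142.20 hours

Total contributed: 11 + 10 + 6 + 6 + 15 = 48; total kept: 5 × 15 − 48 = 27.
The shared-resources pool pays out 2.4 × 48 = 115.20 in aggregate.
Group total = 27 + 115.20 = 142.20.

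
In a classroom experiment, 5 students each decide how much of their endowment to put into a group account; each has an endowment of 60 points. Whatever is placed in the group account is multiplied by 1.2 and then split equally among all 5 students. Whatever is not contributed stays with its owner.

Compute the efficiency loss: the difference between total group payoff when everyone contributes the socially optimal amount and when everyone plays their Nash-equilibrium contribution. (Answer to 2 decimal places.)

Each contributed unit returns 1.2/5 = 0.2400 to its contributor — below 1 — so contributing 0 is dominant for every player. At the Nash equilibrium everyone keeps their 60, and the group total is 5 × 60 = 300.
Each contributed unit returns 1.200 to the group as a whole (0.2400 to each of 5 players), which exceeds 1, so the social optimum is full contribution: group total = 1.200 × 300 = 360.00.
Efficiency loss = 360.00 − 300 = 60.00.

60.00 points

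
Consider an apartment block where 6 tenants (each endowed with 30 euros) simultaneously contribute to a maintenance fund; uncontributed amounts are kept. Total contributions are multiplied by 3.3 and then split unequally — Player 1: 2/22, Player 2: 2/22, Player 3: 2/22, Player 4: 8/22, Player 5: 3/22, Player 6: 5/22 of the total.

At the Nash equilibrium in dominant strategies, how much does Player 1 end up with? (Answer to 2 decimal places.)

For player j, contributing a unit is worthwhile iff 3.3 × (j's share) ≥ 1, i.e. iff j's share is at least 0.3030.
Player 4 alone (share 8/22) is above the threshold, contributing 30; the remaining 5 contribute 0. Total contributed: 30.
Player 1 keeps 30 and receives 3.3 × 30 × 2/22 = 9.00 from the maintenance fund, for a payoff of 39.00.

39.00 euros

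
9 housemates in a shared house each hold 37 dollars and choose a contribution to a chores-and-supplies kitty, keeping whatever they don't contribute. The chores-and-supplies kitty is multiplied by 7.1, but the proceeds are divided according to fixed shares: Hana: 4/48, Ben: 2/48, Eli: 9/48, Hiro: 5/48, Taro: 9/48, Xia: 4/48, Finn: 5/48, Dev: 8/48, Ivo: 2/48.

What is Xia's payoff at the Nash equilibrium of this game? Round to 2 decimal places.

A player with share s gets back 7.1·s per unit contributed, so full contribution is dominant for anyone with s > 1/7.1 = 0.1408 and zero contribution is dominant for anyone below.
Eli, Taro and Dev are above the threshold, contributing 37 each; the remaining 6 contribute 0. Total contributed: 111.
Xia keeps 37 and receives 7.1 × 111 × 4/48 = 65.68 from the chores-and-supplies kitty, for a payoff of 102.68.

102.68 dollars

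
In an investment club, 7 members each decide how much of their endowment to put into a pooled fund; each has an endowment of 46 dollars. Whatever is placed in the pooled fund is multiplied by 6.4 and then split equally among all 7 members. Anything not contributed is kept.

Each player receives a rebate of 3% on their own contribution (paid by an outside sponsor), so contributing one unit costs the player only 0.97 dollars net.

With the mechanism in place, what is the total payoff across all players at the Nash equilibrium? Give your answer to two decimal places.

322.00 dollars

With the mechanism, a contributed unit returns (6.4/7) / 0.97 = 0.9426 per unit of net cost — still below 1 — so contributing 0 remains dominant for every player.
Everyone keeps their endowment and the group total is 7 × 46 = 322.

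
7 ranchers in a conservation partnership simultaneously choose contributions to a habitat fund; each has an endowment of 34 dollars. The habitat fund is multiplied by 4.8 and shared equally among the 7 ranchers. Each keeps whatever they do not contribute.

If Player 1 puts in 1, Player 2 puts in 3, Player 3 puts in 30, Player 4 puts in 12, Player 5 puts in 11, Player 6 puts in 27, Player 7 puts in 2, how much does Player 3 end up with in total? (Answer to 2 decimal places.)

62.97 dollars

Total contributed: 1 + 3 + 30 + 12 + 11 + 27 + 2 = 86.
Each receives 4.8 × 86 / 7 = 58.97 from the habitat fund.
Player 3 keeps 34 − 30 = 4, so Player 3's payoff is 4 + 58.97 = 62.97.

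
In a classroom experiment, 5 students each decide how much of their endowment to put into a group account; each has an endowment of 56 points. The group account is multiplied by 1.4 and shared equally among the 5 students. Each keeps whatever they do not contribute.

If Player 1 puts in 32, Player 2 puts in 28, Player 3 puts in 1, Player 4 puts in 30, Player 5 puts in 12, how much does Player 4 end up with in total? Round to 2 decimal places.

Total contributed: 32 + 28 + 1 + 30 + 12 = 103.
Each receives 1.4 × 103 / 5 = 28.84 from the group account.
Player 4 keeps 56 − 30 = 26, so Player 4's payoff is 26 + 28.84 = 54.84.

54.84 points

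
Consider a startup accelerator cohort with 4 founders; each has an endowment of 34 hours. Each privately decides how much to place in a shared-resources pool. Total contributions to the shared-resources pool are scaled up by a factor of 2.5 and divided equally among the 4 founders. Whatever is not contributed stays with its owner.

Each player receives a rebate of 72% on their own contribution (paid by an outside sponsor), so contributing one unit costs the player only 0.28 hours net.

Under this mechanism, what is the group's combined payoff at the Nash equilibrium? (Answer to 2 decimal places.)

Under the mechanism each unit contributed yields (2.5/4) / 0.28 = 2.2321 back to its contributor per unit of net cost, which exceeds 1, making full contribution the dominant choice for everyone.
So the Nash equilibrium is full contribution by all 4; the group earns 4 × (34 × 0.72 + 2.5 × 34) = 437.92.

437.92 hours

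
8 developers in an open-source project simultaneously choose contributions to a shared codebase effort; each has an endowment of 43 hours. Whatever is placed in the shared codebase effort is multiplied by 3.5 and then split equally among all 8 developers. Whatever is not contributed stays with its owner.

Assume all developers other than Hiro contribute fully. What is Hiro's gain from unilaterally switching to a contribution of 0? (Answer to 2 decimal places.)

Switching from a contribution of 43 to 0 lets Hiro keep an extra 43 hours, but lowers the shared codebase effort by 43, which costs Hiro their own share of that drop: 3.5/8 × 43 = 18.81.
Net gain = 43 − 18.81 = 24.19. The private return per contributed unit (0.4375) is below 1, so free-riding is indeed the best response regardless of what the others do.

24.19 hours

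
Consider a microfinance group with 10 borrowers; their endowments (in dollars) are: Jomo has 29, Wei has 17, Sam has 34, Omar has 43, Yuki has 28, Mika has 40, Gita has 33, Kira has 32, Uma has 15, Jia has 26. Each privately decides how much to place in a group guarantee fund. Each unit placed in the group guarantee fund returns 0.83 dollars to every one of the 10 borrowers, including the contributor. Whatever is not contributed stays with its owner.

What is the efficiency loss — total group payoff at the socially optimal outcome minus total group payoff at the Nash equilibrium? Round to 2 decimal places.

The private return per contributed unit is 0.83 < 1 for everyone, so the Nash equilibrium is zero contribution and the group total is Σ E_j = 29 + 17 + 34 + 43 + 28 + 40 + 33 + 32 + 15 + 26 = 297.
Each contributed unit returns 8.300 to the group, so the social optimum is full contribution by everyone: group total = 8.300 × 297 = 2465.10.
Efficiency loss = (8.300 − 1) × 297 = 2168.10.

2168.10 dollars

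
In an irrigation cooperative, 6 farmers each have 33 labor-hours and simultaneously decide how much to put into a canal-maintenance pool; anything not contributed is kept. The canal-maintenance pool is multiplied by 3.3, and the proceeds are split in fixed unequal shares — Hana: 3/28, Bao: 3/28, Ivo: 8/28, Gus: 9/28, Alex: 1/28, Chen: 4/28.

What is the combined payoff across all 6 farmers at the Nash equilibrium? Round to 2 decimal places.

273.90 labor-hours

A player with share s gets back 3.3·s per unit contributed, so full contribution is dominant for anyone with s > 1/3.3 = 0.3030 and zero contribution is dominant for anyone below.
Gus alone (share 9/28) is above the threshold, contributing 33; the remaining 5 contribute 0. Total contributed: 33.
The canal-maintenance pool pays out 3.3 × 33 = 108.90 in total (split across the unequal shares, but the aggregate is all that matters for the group sum).
The 5 free-riders keep 33 each, adding 165. Group total = 165 + 108.90 = 273.90.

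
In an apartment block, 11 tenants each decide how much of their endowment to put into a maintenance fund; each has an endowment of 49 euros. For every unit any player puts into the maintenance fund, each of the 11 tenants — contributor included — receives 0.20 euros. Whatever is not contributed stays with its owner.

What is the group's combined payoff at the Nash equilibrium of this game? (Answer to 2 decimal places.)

539.00 euros

The private return per contributed unit is 0.20 < 1, so contributing 0 is dominant for every player. At the Nash equilibrium everyone keeps their 49, and the group total is 11 × 49 = 539.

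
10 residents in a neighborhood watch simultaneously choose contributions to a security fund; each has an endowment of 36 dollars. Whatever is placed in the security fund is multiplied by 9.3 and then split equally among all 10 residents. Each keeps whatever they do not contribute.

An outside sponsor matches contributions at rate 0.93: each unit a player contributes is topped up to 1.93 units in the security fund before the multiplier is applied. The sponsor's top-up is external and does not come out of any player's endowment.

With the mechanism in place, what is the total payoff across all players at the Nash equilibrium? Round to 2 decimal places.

6461.64 dollars

Under the mechanism each unit contributed yields 9.3 × 1.93 / 10 = 1.7949 back to its contributor per unit of net cost, which exceeds 1, making full contribution the dominant choice for everyone.
At the Nash equilibrium everyone contributes 36. Group total payoff = 9.3 × 1.93 × 360 = 6461.64.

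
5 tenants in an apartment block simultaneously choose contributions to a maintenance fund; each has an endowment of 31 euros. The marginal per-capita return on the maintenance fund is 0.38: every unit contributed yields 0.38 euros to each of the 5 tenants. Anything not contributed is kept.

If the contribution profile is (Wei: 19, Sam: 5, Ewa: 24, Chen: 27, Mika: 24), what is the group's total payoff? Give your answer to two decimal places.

Total contributed: 19 + 5 + 24 + 27 + 24 = 99; total kept: 5 × 31 − 99 = 56.
The maintenance fund pays out 0.38 × 5 × 99 = 188.10 in aggregate.
Group total = 56 + 188.10 = 244.10.

244.10 euros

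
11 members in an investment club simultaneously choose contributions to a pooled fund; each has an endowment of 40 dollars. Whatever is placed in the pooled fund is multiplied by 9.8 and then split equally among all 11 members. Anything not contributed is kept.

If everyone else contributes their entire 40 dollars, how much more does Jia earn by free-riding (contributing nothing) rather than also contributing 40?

Switching from a contribution of 40 to 0 lets Jia keep an extra 40 dollars, but lowers the pooled fund by 40, which costs Jia their own share of that drop: 9.8/11 × 40 = 35.64.
Net gain = 40 − 35.64 = 4.36. The private return per contributed unit (0.8909) is below 1, so free-riding is indeed the best response regardless of what the others do.

4.36 dollars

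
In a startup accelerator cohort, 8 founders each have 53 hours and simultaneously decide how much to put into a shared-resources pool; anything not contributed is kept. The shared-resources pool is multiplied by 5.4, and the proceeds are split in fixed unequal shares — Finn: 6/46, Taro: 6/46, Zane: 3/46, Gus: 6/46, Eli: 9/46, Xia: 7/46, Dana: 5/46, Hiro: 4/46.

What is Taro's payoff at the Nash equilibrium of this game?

Each unit j contributes comes back to j as 5.4 × (j's share), so j prefers to contribute only if that share exceeds 1/5.4 = 0.1852; otherwise keeping the unit dominates.
Only Eli (9/46) clears that bar, contributing 53; the remaining 7 contribute 0. Total contributed: 53.
Taro keeps 53 and receives 5.4 × 53 × 6/46 = 37.33 from the shared-resources pool, for a payoff of 90.33.

90.33 hours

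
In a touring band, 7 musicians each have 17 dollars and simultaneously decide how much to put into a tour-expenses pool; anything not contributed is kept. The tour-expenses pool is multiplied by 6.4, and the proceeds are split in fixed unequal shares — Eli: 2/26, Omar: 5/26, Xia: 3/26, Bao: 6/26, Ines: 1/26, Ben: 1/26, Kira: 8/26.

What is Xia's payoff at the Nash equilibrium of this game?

A player with share s gets back 6.4·s per unit contributed, so full contribution is dominant for anyone with s > 1/6.4 = 0.1563 and zero contribution is dominant for anyone below.
The shares above 0.1563 belong to Omar, Bao and Kira, contributing 17 each; the remaining 4 contribute 0. Total contributed: 51.
Xia keeps 17 and receives 6.4 × 51 × 3/26 = 37.66 from the tour-expenses pool, for a payoff of 54.66.

54.66 dollars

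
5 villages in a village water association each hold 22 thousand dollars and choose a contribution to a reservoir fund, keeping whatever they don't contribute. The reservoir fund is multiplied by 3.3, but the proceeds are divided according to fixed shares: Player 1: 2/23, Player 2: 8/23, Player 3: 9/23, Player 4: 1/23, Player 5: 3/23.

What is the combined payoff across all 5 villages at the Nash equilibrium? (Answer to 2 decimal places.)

211.20 thousand dollars

For player j, contributing a unit is worthwhile iff 3.3 × (j's share) ≥ 1, i.e. iff j's share is at least 0.3030.
Player 2 and Player 3 are above the threshold, contributing 22 each; the remaining 3 contribute 0. Total contributed: 44.
The reservoir fund pays out 3.3 × 44 = 145.20 in total (split across the unequal shares, but the aggregate is all that matters for the group sum).
The 3 free-riders keep 22 each, adding 66. Group total = 66 + 145.20 = 211.20.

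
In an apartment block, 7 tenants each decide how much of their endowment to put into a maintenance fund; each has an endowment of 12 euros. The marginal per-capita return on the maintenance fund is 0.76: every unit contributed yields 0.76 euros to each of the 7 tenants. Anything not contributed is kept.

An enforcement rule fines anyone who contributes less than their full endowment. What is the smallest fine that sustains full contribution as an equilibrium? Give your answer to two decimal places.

2.88 euros

Given the others contribute fully, the best deviation is to contribute 0 (any partial contribution still incurs the fine and gives up units whose private return 0.76 is below 1).
Deviating from 12 to 0 saves 12 euros but forfeits the deviator's share of the drop in the maintenance fund: 0.76 × 12 = 9.12.
So the deviation gain is 12 − 9.12 = 2.88, and the fine must be at least 2.88 euros to wipe it out.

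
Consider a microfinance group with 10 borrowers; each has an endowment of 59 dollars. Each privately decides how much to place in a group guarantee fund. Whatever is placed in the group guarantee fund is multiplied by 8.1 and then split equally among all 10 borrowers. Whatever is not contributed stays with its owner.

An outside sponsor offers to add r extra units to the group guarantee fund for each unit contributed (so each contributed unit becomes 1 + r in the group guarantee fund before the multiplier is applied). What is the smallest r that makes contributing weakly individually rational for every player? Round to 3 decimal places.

0.235

With matching at rate r, one contributed unit becomes (1 + r) in the group guarantee fund and returns 8.1 × (1 + r) / 10 to the contributor.
Setting this equal to 1: 1 + r = 10/8.1 = 1.2346.
So the minimum matching rate is r = 1.2346 − 1 = 0.235.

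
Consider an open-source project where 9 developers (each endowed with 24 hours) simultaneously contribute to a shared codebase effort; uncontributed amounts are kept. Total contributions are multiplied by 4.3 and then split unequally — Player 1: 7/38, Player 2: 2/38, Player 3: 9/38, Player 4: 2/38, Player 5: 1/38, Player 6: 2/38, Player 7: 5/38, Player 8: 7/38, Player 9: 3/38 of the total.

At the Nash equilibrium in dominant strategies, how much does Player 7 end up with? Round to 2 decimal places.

37.58 hours

Player j's private return per contributed unit is 4.3 × (j's share). Contributing is weakly dominant for j when that share is at least 1/4.3 = 0.2326, and contributing 0 is dominant otherwise.
Player 3 alone (share 9/38) is above the threshold, contributing 24; the remaining 8 contribute 0. Total contributed: 24.
Player 7 keeps 24 and receives 4.3 × 24 × 5/38 = 13.58 from the shared codebase effort, for a payoff of 37.58.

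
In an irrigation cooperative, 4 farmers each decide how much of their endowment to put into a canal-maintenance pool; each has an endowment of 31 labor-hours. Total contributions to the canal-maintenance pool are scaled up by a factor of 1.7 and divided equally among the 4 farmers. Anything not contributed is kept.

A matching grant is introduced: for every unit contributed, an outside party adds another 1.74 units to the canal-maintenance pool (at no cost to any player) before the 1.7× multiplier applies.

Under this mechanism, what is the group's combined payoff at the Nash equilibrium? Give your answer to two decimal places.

577.59 labor-hours

With the mechanism, a contributed unit returns 1.7 × 2.74 / 4 = 1.1645 per unit of net cost to the contributor — now above 1 — so contributing fully is weakly dominant for every player.
So the Nash equilibrium is full contribution by all 4; the group earns 1.7 × 2.74 × 124 = 577.59.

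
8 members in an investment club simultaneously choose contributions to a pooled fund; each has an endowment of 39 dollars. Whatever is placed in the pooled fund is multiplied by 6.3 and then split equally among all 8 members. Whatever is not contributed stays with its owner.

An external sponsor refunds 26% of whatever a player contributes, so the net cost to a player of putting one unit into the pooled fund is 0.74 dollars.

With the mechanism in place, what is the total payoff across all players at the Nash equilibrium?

The effective private return per unit is now (6.3/8) / 0.74 = 1.0642 > 1, so every player's dominant strategy flips to full contribution.
At the Nash equilibrium everyone contributes 39. Group total payoff = 8 × (39 × 0.26 + 6.3 × 39) = 2046.72.

2046.72 dollars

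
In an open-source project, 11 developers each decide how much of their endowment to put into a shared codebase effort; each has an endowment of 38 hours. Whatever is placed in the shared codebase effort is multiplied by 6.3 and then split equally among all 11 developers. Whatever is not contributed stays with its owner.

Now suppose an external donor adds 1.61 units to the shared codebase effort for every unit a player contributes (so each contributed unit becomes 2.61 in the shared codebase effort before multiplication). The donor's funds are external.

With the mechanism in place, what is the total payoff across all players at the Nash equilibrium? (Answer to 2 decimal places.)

The effective private return per unit is now 6.3 × 2.61 / 11 = 1.4948 > 1, so every player's dominant strategy flips to full contribution.
At the Nash equilibrium everyone contributes 38. Group total payoff = 6.3 × 2.61 × 418 = 6873.17.

6873.17 hours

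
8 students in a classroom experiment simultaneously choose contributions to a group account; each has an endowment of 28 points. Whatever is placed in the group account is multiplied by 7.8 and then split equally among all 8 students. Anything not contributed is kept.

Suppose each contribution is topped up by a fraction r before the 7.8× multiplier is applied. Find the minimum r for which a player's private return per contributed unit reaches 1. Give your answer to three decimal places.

0.026

With matching at rate r, one contributed unit becomes (1 + r) in the group account and returns 7.8 × (1 + r) / 8 to the contributor.
Setting this equal to 1: 1 + r = 8/7.8 = 1.0256.
So the minimum matching rate is r = 1.0256 − 1 = 0.026.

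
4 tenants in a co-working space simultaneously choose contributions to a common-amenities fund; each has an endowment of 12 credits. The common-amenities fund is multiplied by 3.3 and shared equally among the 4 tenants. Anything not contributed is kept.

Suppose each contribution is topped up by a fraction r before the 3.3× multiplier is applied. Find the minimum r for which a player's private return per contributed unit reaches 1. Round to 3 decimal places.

0.212

With matching at rate r, one contributed unit becomes (1 + r) in the common-amenities fund and returns 3.3 × (1 + r) / 4 to the contributor.
Setting this equal to 1: 1 + r = 4/3.3 = 1.2121.
So the minimum matching rate is r = 1.2121 − 1 = 0.212.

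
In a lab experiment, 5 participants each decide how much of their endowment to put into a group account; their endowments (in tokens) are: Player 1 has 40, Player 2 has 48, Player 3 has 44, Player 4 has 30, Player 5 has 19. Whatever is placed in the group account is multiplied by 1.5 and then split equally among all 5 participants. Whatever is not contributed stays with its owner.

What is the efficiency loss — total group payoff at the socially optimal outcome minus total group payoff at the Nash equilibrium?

The private return per contributed unit is 1.5/5 = 0.3000 < 1 for every player regardless of endowment, so the Nash equilibrium is zero contribution and the group total is Σ E_j = 40 + 48 + 44 + 30 + 19 = 181.
Each contributed unit returns 1.500 to the group, so the social optimum is full contribution by everyone: group total = 1.500 × 181 = 271.50.
Efficiency loss = (1.500 − 1) × 181 = 90.50.

90.50 tokens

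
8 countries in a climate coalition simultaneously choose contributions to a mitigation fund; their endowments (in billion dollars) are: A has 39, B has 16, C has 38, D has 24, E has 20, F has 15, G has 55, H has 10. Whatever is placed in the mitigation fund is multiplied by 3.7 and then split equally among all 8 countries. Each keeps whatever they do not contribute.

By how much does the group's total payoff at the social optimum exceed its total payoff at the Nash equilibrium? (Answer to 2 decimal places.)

The private return per contributed unit is 3.7/8 = 0.4625 < 1 for every player regardless of endowment, so the Nash equilibrium is zero contribution and the group total is Σ E_j = 39 + 16 + 38 + 24 + 20 + 15 + 55 + 10 = 217.
Each contributed unit returns 3.700 to the group, so the social optimum is full contribution by everyone: group total = 3.700 × 217 = 802.90.
Efficiency loss = (3.700 − 1) × 217 = 585.90.

585.90 billion dollars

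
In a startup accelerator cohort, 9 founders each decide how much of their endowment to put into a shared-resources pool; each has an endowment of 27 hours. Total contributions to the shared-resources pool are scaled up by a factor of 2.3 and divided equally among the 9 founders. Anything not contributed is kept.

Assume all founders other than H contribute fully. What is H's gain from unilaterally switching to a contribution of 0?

20.10 hours

Switching from a contribution of 27 to 0 lets H keep an extra 27 hours, but lowers the shared-resources pool by 27, which costs H their own share of that drop: 2.3/9 × 27 = 6.90.
Net gain = 27 − 6.90 = 20.10. The private return per contributed unit (0.2556) is below 1, so free-riding is indeed the best response regardless of what the others do.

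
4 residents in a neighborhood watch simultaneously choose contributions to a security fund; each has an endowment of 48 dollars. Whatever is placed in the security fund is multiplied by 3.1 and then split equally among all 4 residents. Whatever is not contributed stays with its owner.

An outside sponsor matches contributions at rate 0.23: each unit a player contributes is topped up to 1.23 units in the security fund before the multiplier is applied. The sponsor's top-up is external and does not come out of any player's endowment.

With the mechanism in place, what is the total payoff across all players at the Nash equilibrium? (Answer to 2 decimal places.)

With the mechanism, a contributed unit returns 3.1 × 1.23 / 4 = 0.9533 per unit of net cost — still below 1 — so contributing 0 remains dominant for every player.
Everyone keeps their endowment and the group total is 4 × 48 = 192.

192.00 dollars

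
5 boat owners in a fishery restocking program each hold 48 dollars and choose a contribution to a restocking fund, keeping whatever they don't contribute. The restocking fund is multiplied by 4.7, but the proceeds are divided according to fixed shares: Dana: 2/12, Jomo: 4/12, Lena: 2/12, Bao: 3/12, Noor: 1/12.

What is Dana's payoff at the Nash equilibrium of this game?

Each unit j contributes comes back to j as 4.7 × (j's share), so j prefers to contribute only if that share exceeds 1/4.7 = 0.2128; otherwise keeping the unit dominates.
The shares above 0.2128 belong to Jomo and Bao, contributing 48 each; the remaining 3 contribute 0. Total contributed: 96.
Dana keeps 48 and receives 4.7 × 96 × 2/12 = 75.20 from the restocking fund, for a payoff of 123.20.

123.20 dollars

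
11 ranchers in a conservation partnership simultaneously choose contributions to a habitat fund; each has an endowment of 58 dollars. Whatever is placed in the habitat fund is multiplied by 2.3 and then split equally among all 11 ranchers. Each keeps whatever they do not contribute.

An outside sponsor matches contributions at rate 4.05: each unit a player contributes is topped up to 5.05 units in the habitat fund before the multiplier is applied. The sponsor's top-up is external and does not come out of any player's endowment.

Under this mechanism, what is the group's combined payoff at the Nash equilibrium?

7410.37 dollars

The effective private return per unit is now 2.3 × 5.05 / 11 = 1.0559 > 1, so every player's dominant strategy flips to full contribution.
So the Nash equilibrium is full contribution by all 11; the group earns 2.3 × 5.05 × 638 = 7410.37.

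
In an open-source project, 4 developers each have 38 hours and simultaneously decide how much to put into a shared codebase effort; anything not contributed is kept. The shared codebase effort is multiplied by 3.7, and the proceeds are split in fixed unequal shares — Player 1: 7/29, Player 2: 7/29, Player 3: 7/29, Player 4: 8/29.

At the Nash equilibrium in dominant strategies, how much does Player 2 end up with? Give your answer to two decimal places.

71.94 hours

Player j's private return per contributed unit is 3.7 × (j's share). Contributing is weakly dominant for j when that share is at least 1/3.7 = 0.2703, and contributing 0 is dominant otherwise.
Player 4 alone (share 8/29) is above the threshold, contributing 38; the remaining 3 contribute 0. Total contributed: 38.
Player 2 keeps 38 and receives 3.7 × 38 × 7/29 = 33.94 from the shared codebase effort, for a payoff of 71.94.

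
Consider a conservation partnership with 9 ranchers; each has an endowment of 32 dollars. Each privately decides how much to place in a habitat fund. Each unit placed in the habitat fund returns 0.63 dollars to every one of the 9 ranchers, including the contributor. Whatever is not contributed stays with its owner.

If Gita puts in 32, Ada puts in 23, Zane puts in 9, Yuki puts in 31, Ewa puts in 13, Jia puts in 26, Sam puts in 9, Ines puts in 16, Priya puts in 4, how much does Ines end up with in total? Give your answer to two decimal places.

Total contributed: 32 + 23 + 9 + 31 + 13 + 26 + 9 + 16 + 4 = 163.
Each receives 0.63 × 163 = 102.69 from the habitat fund.
Ines keeps 32 − 16 = 16, so Ines's payoff is 16 + 102.69 = 118.69.

118.69 dollars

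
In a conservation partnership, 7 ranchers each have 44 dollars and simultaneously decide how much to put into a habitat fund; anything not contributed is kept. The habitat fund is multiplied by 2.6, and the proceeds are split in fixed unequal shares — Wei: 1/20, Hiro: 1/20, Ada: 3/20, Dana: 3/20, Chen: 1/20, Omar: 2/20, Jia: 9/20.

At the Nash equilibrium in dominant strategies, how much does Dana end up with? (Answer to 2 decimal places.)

A player with share s gets back 2.6·s per unit contributed, so full contribution is dominant for anyone with s > 1/2.6 = 0.3846 and zero contribution is dominant for anyone below.
Only Jia (9/20) clears that bar, contributing 44; the remaining 6 contribute 0. Total contributed: 44.
Dana keeps 44 and receives 2.6 × 44 × 3/20 = 17.16 from the habitat fund, for a payoff of 61.16.

61.16 dollars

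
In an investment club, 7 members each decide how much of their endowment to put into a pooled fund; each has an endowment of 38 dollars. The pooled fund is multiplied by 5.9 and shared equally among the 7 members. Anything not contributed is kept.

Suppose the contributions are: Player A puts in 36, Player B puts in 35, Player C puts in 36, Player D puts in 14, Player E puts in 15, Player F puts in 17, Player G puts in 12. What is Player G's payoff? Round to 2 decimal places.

165.07 dollars

Total contributed: 36 + 35 + 36 + 14 + 15 + 17 + 12 = 165.
Each receives 5.9 × 165 / 7 = 139.07 from the pooled fund.
Player G keeps 38 − 12 = 26, so Player G's payoff is 26 + 139.07 = 165.07.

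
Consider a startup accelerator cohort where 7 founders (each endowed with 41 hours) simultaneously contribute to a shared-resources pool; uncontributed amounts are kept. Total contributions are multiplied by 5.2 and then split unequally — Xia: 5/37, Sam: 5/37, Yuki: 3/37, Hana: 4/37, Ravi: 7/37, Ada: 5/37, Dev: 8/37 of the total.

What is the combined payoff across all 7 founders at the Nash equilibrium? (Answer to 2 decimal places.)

459.20 hours

Player j's private return per contributed unit is 5.2 × (j's share). Contributing is weakly dominant for j when that share is at least 1/5.2 = 0.1923, and contributing 0 is dominant otherwise.
Only Dev (8/37) clears that bar, contributing 41; the remaining 6 contribute 0. Total contributed: 41.
The shared-resources pool pays out 5.2 × 41 = 213.20 in total (split across the unequal shares, but the aggregate is all that matters for the group sum).
The 6 free-riders keep 41 each, adding 246. Group total = 246 + 213.20 = 459.20.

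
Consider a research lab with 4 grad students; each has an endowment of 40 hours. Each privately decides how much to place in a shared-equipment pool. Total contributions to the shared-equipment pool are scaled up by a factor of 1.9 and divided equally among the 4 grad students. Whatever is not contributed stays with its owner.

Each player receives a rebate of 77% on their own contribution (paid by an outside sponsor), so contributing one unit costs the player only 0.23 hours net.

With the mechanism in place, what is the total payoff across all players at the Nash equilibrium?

The effective private return per unit is now (1.9/4) / 0.23 = 2.0652 > 1, so every player's dominant strategy flips to full contribution.
At the Nash equilibrium everyone contributes 40. Group total payoff = 4 × (40 × 0.77 + 1.9 × 40) = 427.20.

427.20 hours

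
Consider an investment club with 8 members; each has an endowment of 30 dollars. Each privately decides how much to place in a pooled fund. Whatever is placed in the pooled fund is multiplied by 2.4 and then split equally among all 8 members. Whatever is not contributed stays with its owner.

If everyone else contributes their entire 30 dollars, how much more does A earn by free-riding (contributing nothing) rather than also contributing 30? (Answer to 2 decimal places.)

21.00 dollars

Switching from a contribution of 30 to 0 lets A keep an extra 30 dollars, but lowers the pooled fund by 30, which costs A their own share of that drop: 2.4/8 × 30 = 9.00.
Net gain = 30 − 9.00 = 21.00. The private return per contributed unit (0.3000) is below 1, so free-riding is indeed the best response regardless of what the others do.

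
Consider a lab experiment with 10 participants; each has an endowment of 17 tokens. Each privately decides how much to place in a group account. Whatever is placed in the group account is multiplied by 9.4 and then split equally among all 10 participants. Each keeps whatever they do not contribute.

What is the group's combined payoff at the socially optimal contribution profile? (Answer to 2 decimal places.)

Each contributed unit returns 9.400 to the group as a whole (0.9400 to each of 10 players), which exceeds 1, so the social optimum is full contribution: group total = 9.400 × 170 = 1598.00.

1598.00 tokens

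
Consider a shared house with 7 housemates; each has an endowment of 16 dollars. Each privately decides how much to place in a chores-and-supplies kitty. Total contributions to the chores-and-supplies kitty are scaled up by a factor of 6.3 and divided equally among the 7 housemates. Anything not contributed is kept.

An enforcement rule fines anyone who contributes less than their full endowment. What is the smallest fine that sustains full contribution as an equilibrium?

Given the others contribute fully, the best deviation is to contribute 0 (any partial contribution still incurs the fine and gives up units whose private return 0.9000 is below 1).
Deviating from 16 to 0 saves 16 dollars but forfeits the deviator's share of the drop in the chores-and-supplies kitty: 6.3/7 × 16 = 14.40.
So the deviation gain is 16 − 14.40 = 1.60, and the fine must be at least 1.60 dollars to wipe it out.

1.60 dollars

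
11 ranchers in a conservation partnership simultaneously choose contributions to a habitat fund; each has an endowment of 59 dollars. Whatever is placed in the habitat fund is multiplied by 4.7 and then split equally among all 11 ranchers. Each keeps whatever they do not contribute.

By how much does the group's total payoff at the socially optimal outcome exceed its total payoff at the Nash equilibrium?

2401.30 dollars

Each contributed unit returns 4.7/11 = 0.4273 to its contributor — below 1 — so contributing 0 is dominant for every player. At the Nash equilibrium everyone keeps their 59, and the group total is 11 × 59 = 649.
Each contributed unit returns 4.700 to the group as a whole (0.4273 to each of 11 players), which exceeds 1, so the social optimum is full contribution: group total = 4.700 × 649 = 3050.30.
Efficiency loss = 3050.30 − 649 = 2401.30.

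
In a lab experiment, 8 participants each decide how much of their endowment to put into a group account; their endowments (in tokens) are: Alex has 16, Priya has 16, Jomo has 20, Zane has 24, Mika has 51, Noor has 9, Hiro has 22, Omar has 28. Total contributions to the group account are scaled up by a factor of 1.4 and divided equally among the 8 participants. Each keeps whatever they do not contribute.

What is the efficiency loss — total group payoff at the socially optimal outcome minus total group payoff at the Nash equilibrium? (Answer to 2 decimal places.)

74.40 tokens

The private return per contributed unit is 1.4/8 = 0.1750 < 1 for every player regardless of endowment, so the Nash equilibrium is zero contribution and the group total is Σ E_j = 16 + 16 + 20 + 24 + 51 + 9 + 22 + 28 = 186.
Each contributed unit returns 1.400 to the group, so the social optimum is full contribution by everyone: group total = 1.400 × 186 = 260.40.
Efficiency loss = (1.400 − 1) × 186 = 74.40.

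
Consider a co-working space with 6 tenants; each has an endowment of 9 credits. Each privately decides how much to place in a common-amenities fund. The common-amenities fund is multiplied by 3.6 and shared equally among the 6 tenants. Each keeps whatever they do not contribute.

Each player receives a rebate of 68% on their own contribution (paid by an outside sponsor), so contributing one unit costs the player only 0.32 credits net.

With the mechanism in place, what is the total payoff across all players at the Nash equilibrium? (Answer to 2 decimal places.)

231.12 credits

With the mechanism, a contributed unit returns (3.6/6) / 0.32 = 1.8750 per unit of net cost to the contributor — now above 1 — so contributing fully is weakly dominant for every player.
At the Nash equilibrium everyone contributes 9. Group total payoff = 6 × (9 × 0.68 + 3.6 × 9) = 231.12.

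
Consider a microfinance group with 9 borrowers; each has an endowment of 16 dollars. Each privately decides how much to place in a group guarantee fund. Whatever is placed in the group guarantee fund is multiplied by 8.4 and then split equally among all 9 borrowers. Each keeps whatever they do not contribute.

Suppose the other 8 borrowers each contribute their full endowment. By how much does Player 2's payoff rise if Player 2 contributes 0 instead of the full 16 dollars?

1.07 dollars

Switching from a contribution of 16 to 0 lets Player 2 keep an extra 16 dollars, but lowers the group guarantee fund by 16, which costs Player 2 their own share of that drop: 8.4/9 × 16 = 14.93.
Net gain = 16 − 14.93 = 1.07. The private return per contributed unit (0.9333) is below 1, so free-riding is indeed the best response regardless of what the others do.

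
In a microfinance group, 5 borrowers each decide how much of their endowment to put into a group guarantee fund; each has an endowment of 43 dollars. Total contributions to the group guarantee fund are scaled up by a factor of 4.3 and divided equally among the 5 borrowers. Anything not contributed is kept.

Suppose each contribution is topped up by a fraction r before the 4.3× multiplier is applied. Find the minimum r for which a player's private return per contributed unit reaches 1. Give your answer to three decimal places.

With matching at rate r, one contributed unit becomes (1 + r) in the group guarantee fund and returns 4.3 × (1 + r) / 5 to the contributor.
Setting this equal to 1: 1 + r = 5/4.3 = 1.1628.
So the minimum matching rate is r = 1.1628 − 1 = 0.163.

0.163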